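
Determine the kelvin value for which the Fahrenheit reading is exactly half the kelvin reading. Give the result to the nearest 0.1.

353.6 K

Let K be the kelvin reading. The Fahrenheit reading is F = 1.8·K - 459.67.
Require F = 0.5·K: 1.8·K - 459.67 = 0.5·K.
(1.3)·K = 459.67  ⇒  K = 353.6.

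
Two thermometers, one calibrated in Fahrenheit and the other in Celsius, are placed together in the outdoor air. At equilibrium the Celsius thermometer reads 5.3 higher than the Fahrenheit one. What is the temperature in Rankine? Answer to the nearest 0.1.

407.7°R

Let x be the Fahrenheit reading; then the Celsius reading is 5/9·x - 17.7778.
(5/9·x - 17.7778) - x = 5.3  ⇒  (-4/9)·x = 23.0778  ⇒  x = -51.9250°F.
In Celsius: (-51.925 - 32) × 5/9 = -46.6250°C.
In Rankine: -46.6250 × 1.8 + 491.67 = 407.7°R.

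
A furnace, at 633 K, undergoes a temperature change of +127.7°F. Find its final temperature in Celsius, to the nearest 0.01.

430.79°C

Initial temperature in Celsius: 633 - 273.15 = 359.8500°C.
The 127.7°F change is an interval, so only the factor 5/9 applies: +127.7 × 5/9 = +70.9444°C.
Final Celsius temperature: 359.8500 + 70.9444 = 430.7944°C.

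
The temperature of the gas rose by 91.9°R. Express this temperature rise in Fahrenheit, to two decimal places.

91.90°F

Rankine and Fahrenheit degrees are the same size, so the interval is unchanged: 91.90.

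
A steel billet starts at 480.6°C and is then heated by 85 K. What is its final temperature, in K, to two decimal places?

838.75 K

The 85 K change is an interval; Kelvin and Celsius degrees are the same size, so ΔC = +85°C.
Final Celsius temperature: 480.6000 + 85.0000 = 565.6000°C.
In kelvin: 565.6000 + 273.15 = 838.75 K.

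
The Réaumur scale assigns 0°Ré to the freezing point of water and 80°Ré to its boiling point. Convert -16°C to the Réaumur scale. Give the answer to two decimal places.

-12.80°Ré

Linearly onto the Réaumur scale: 0 + (-16.0000 / 100) × (80 - 0) = -12.80°Ré.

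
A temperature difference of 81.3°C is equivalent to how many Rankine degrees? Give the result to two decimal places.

For a temperature interval the offset drops out; only the factor 1.8 applies.
81.3 × 1.8 = 146.34.

146.34°R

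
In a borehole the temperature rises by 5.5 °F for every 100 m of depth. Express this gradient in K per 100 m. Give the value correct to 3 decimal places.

3.056 K/100 m

Since only a temperature interval is involved, the additive offset between the scales drops out.
A change of 1°F is a change of 5/9 K, so 5.5 × 5/9 = 3.056.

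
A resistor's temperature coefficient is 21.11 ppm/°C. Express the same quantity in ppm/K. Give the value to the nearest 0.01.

The quantity depends on a temperature interval, so only the ratio of degree sizes applies; the offset between the scales is irrelevant.
A change of 1 K is a change of 1°C, so per K the value is 21.11 × 1 = 21.11.

21.11 ppm/K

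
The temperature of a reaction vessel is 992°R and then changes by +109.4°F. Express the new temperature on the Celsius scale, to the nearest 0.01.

Initial temperature in Celsius: (992 - 491.67) × 5/9 = 277.9611°C.
The 109.4°F change is an interval, so only the factor 5/9 applies: +109.4 × 5/9 = +60.7778°C.
Final Celsius temperature: 277.9611 + 60.7778 = 338.7389°C.

338.74°C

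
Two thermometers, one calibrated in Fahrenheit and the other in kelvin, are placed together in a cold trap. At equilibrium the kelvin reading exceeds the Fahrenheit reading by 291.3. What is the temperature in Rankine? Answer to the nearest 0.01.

378.83°R

Let x be the Fahrenheit reading; then the kelvin reading is 5/9·x + 255.372.
(5/9·x + 255.372) - x = 291.3  ⇒  (-4/9)·x = 35.9278  ⇒  x = -80.8375°F.
In Celsius: (-80.8375 - 32) × 5/9 = -62.6875°C.
In Rankine: -62.6875 × 1.8 + 491.67 = 378.83°R.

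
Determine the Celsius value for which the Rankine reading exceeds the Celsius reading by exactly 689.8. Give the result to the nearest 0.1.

247.7°C

Let C be the Celsius reading. The Rankine reading is R = 1.8·C + 491.67.
Require R - C = 689.8: (0.8)·C + 491.67 = 689.8.
C = (689.8 - 491.67) / (0.8) = 247.7.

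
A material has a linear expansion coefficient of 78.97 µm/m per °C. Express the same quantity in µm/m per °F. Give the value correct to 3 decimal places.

43.872 µm/m per °F

Since only a temperature interval is involved, the additive offset between the scales drops out.
A change of 1°F is a change of 5/9°C, so per °F the value is 78.97 × 5/9 = 43.872.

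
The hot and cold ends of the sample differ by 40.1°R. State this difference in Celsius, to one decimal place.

22.3°C

For a temperature interval the offset drops out; only the factor 5/9 applies.
40.1 × 5/9 = 22.3.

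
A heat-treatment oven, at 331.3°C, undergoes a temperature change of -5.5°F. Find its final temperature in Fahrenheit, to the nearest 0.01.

622.84°F

The 5.5°F change is an interval, so only the factor 5/9 applies: -5.5 × 5/9 = -3.0556°C.
Final Celsius temperature: 331.3000 - 3.0556 = 328.2444°C.
In Fahrenheit: 328.2444 × 1.8 + 32 = 622.84°F.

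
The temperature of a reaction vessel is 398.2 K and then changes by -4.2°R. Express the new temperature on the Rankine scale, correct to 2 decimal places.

712.56°R

Initial temperature in Celsius: 398.2 - 273.15 = 125.0500°C.
The 4.2°R change is an interval, so only the factor 5/9 applies: -4.2 × 5/9 = -2.3333°C.
Final Celsius temperature: 125.0500 - 2.3333 = 122.7167°C.
In Rankine: 122.7167 × 1.8 + 491.67 = 712.56°R.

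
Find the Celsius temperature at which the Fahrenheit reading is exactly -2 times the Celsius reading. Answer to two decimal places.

-8.42°C

Let C be the Celsius reading. The Fahrenheit reading is F = 1.8·C + 32.
Require F = -2·C: 1.8·C + 32 = -2·C.
(3.8)·C = -32  ⇒  C = -8.42.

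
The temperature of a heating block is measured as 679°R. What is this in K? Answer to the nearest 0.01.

377.22 K

In Celsius: (679 - 491.67) × 5/9 = 104.0722°C.
In kelvin: 104.0722 + 273.15 = 377.22 K.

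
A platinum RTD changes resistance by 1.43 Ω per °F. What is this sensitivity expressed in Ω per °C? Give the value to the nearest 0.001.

2.574 Ω per °C

Since only a temperature interval is involved, the additive offset between the scales drops out.
A change of 1°C is a change of 1.8°F, so per °C the value is 1.43 × 1.8 = 2.574.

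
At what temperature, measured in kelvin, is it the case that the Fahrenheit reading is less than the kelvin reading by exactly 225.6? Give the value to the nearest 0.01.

292.59 K

Let K be the kelvin reading. The Fahrenheit reading is F = 1.8·K - 459.67.
Require F - K = -225.6: (0.8)·K - 459.67 = -225.6.
K = (-225.6 + 459.67) / (0.8) = 292.59.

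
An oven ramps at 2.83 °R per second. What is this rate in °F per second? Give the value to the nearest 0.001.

Since only a temperature interval is involved, the additive offset between the scales drops out.
A change of 1°R is a change of 1°F, so 2.83 × 1 = 2.830.

2.830 °F/second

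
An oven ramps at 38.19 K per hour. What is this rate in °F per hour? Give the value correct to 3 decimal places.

68.742 °F/hour

The quantity depends on a temperature interval, so only the ratio of degree sizes applies; the offset between the scales is irrelevant.
A change of 1 K is a change of 1.8°F, so 38.19 × 1.8 = 68.742.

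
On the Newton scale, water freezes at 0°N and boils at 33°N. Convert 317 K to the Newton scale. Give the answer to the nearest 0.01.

14.47°N

First in Celsius: 317 - 273.15 = 43.8500°C.
Linearly onto the Newton scale: 0 + (43.8500 / 100) × (33 - 0) = 14.47°N.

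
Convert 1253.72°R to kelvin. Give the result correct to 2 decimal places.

696.51 K

In Celsius: (1253.72 - 491.67) × 5/9 = 423.3611°C.
In kelvin: 423.3611 + 273.15 = 696.51 K.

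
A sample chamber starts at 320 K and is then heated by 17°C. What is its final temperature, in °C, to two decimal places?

Initial temperature in Celsius: 320 - 273.15 = 46.8500°C.
Final Celsius temperature: 46.8500 + 17.0000 = 63.8500°C.

63.85°C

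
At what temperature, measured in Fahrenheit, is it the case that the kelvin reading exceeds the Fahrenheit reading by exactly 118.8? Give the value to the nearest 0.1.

Let F be the Fahrenheit reading. The kelvin reading is K = 5/9·F + 255.372.
Require K - F = 118.8: (-4/9)·F + 255.372 = 118.8.
F = (118.8 - 255.372) / (-4/9) = 307.3.

307.3°F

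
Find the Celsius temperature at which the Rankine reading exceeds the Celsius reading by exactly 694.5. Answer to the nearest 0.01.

253.54°C

Let C be the Celsius reading. The Rankine reading is R = 1.8·C + 491.67.
Require R - C = 694.5: (0.8)·C + 491.67 = 694.5.
C = (694.5 - 491.67) / (0.8) = 253.54.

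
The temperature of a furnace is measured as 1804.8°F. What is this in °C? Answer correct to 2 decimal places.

984.89°C

In Celsius: (1804.8 - 32) × 5/9 = 984.8889°C.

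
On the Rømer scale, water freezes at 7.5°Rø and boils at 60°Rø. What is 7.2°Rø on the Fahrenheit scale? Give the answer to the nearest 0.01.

Linear interpolation between the fixed points: C = (7.2 - 7.5) × 100 / (60 - 7.5) = -0.5714°C.
Then -0.5714 × 1.8 + 32 = 30.97°F.

30.97°F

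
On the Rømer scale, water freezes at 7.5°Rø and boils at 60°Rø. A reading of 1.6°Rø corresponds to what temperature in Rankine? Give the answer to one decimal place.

471.4°R

Linear interpolation between the fixed points: C = (1.6 - 7.5) × 100 / (60 - 7.5) = -11.2381°C.
Then -11.2381 × 1.8 + 491.67 = 471.4°R.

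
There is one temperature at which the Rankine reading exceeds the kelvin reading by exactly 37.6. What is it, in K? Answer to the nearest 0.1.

47.0 K

Let K be the kelvin reading. The Rankine reading is R = 1.8·K.
Require R - K = 37.6: (0.8)·K = 37.6.
K = (37.6) / (0.8) = 47.0.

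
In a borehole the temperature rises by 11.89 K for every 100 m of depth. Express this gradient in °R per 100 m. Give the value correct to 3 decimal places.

Since only a temperature interval is involved, the additive offset between the scales drops out.
A change of 1 K is a change of 1.8°R, so 11.89 × 1.8 = 21.402.

21.402 °R/100 m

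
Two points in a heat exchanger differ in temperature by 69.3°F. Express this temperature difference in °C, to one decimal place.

Only the scale ratio 5/9 matters for a change in temperature.
69.3 × 5/9 = 38.5.

38.5°C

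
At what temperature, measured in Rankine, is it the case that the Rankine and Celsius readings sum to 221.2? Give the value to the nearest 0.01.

317.80°R

Let R be the Rankine reading. The Celsius reading is C = 5/9·R - 273.15.
Require R + C = 221.2: (14/9)·R - 273.15 = 221.2.
R = (221.2 + 273.15) / (14/9) = 317.80.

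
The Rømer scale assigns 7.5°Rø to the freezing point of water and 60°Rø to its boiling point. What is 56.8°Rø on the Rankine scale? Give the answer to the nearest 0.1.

Linear interpolation between the fixed points: C = (56.8 - 7.5) × 100 / (60 - 7.5) = 93.9048°C.
Then 93.9048 × 1.8 + 491.67 = 660.7°R.

660.7°R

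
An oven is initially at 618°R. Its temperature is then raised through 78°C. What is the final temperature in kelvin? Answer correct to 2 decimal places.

Initial temperature in Celsius: (618 - 491.67) × 5/9 = 70.1833°C.
Final Celsius temperature: 70.1833 + 78.0000 = 148.1833°C.
In kelvin: 148.1833 + 273.15 = 421.33 K.

421.33 K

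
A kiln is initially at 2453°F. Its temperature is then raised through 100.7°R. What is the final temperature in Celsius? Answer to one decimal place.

Initial temperature in Celsius: (2453 - 32) × 5/9 = 1345.0000°C.
The 100.7°R change is an interval, so only the factor 5/9 applies: +100.7 × 5/9 = +55.9444°C.
Final Celsius temperature: 1345.0000 + 55.9444 = 1400.9444°C.

1400.9°C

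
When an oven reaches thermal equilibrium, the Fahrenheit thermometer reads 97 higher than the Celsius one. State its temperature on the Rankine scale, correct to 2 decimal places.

Let x be the Celsius reading; then the Fahrenheit reading is 1.8·x + 32.
(1.8·x + 32) - x = 97  ⇒  (0.8)·x = 65  ⇒  x = 81.2500°C.
In Rankine: 81.2500 × 1.8 + 491.67 = 637.92°R.

637.92°R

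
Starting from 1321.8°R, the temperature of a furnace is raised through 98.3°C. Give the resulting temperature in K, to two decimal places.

Initial temperature in Celsius: (1321.8 - 491.67) × 5/9 = 461.1833°C.
Final Celsius temperature: 461.1833 + 98.3000 = 559.4833°C.
In kelvin: 559.4833 + 273.15 = 832.63 K.

832.63 K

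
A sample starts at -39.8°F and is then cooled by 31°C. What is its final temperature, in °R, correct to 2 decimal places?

364.07°R

Initial temperature in Celsius: (-39.8 - 32) × 5/9 = -39.8889°C.
Final Celsius temperature: -39.8889 - 31.0000 = -70.8889°C.
In Rankine: -70.8889 × 1.8 + 491.67 = 364.07°R.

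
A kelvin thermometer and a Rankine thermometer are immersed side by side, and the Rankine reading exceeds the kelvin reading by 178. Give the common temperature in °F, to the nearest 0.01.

-59.17°F

Let x be the kelvin reading; then the Rankine reading is 1.8·x.
(1.8·x) - x = 178  ⇒  (0.8)·x = 178  ⇒  x = 222.5000 K.
In Celsius: 222.5 - 273.15 = -50.6500°C.
In Fahrenheit: -50.6500 × 1.8 + 32 = -59.17°F.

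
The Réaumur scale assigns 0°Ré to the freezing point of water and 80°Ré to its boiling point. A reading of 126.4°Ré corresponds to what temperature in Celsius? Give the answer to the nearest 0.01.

Linear interpolation between the fixed points: C = (126.4 - 0) × 100 / (80 - 0) = 158.0000°C.

158.00°C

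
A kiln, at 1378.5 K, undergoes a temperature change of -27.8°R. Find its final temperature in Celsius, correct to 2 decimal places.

Initial temperature in Celsius: 1378.5 - 273.15 = 1105.3500°C.
The 27.8°R change is an interval, so only the factor 5/9 applies: -27.8 × 5/9 = -15.4444°C.
Final Celsius temperature: 1105.3500 - 15.4444 = 1089.9056°C.

1089.91°C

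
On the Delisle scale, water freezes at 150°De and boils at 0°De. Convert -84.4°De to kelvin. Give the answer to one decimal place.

Linear interpolation between the fixed points: C = (-84.4 - 150) × 100 / (0 - 150) = 156.2667°C.
Then 156.2667 + 273.15 = 429.4 K.

429.4 K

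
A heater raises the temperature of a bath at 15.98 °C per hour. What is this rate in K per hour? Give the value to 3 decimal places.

15.980 K/hour

The quantity depends on a temperature interval, so only the ratio of degree sizes applies; the offset between the scales is irrelevant.
A change of 1°C is a change of 1 K, so 15.98 × 1 = 15.980.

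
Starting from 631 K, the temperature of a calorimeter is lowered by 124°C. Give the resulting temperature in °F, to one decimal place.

Initial temperature in Celsius: 631 - 273.15 = 357.8500°C.
Final Celsius temperature: 357.8500 - 124.0000 = 233.8500°C.
In Fahrenheit: 233.8500 × 1.8 + 32 = 452.9°F.

452.9°F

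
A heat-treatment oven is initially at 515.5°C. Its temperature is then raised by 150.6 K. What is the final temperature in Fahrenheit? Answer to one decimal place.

1231.0°F

The 150.6 K change is an interval; Kelvin and Celsius degrees are the same size, so ΔC = +150.6°C.
Final Celsius temperature: 515.5000 + 150.6000 = 666.1000°C.
In Fahrenheit: 666.1000 × 1.8 + 32 = 1231.0°F.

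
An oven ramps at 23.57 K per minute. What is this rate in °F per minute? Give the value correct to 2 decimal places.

42.43 °F/minute

Since only a temperature interval is involved, the additive offset between the scales drops out.
A change of 1 K is a change of 1.8°F, so 23.57 × 1.8 = 42.43.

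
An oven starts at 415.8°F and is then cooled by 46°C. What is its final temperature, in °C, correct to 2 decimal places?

167.22°C

Initial temperature in Celsius: (415.8 - 32) × 5/9 = 213.2222°C.
Final Celsius temperature: 213.2222 - 46.0000 = 167.2222°C.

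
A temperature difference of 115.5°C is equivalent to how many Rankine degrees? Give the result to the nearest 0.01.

207.90°R

An interval of 1°C corresponds to 1.8°R.
115.5 × 1.8 = 207.90.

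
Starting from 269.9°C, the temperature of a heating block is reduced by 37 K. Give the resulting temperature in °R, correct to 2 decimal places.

The 37 K change is an interval; Kelvin and Celsius degrees are the same size, so ΔC = -37°C.
Final Celsius temperature: 269.9000 - 37.0000 = 232.9000°C.
In Rankine: 232.9000 × 1.8 + 491.67 = 910.89°R.

910.89°R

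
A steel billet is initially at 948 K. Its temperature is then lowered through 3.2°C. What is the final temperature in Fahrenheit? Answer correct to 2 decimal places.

1240.97°F

Initial temperature in Celsius: 948 - 273.15 = 674.8500°C.
Final Celsius temperature: 674.8500 - 3.2000 = 671.6500°C.
In Fahrenheit: 671.6500 × 1.8 + 32 = 1240.97°F.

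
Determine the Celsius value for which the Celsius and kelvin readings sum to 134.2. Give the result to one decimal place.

Let C be the Celsius reading. The kelvin reading is K = 1·C + 273.15.
Require C + K = 134.2: (2)·C + 273.15 = 134.2.
C = (134.2 - 273.15) / (2) = -69.5.

-69.5°C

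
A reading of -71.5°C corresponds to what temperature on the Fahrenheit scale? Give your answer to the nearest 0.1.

-96.7°F

In Fahrenheit: -71.5000 × 1.8 + 32 = -96.7°F.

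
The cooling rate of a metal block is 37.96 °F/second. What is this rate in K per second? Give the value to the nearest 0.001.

The quantity depends on a temperature interval, so only the ratio of degree sizes applies; the offset between the scales is irrelevant.
A change of 1°F is a change of 5/9 K, so 37.96 × 5/9 = 21.089.

21.089 K/second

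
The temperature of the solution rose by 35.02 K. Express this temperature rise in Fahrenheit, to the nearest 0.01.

For a temperature interval the offset drops out; only the factor 1.8 applies.
35.02 × 1.8 = 63.04.

63.04°F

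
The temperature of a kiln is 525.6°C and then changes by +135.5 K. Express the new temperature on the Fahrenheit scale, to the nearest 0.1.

The 135.5 K change is an interval; Kelvin and Celsius degrees are the same size, so ΔC = +135.5°C.
Final Celsius temperature: 525.6000 + 135.5000 = 661.1000°C.
In Fahrenheit: 661.1000 × 1.8 + 32 = 1222.0°F.

1222.0°F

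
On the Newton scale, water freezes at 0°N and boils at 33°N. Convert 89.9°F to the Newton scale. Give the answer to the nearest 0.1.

10.6°N

First in Celsius: (89.9 - 32) × 5/9 = 32.1667°C.
Linearly onto the Newton scale: 0 + (32.1667 / 100) × (33 - 0) = 10.6°N.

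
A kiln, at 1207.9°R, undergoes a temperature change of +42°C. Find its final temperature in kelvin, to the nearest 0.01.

713.06 K

Initial temperature in Celsius: (1207.9 - 491.67) × 5/9 = 397.9056°C.
Final Celsius temperature: 397.9056 + 42.0000 = 439.9056°C.
In kelvin: 439.9056 + 273.15 = 713.06 K.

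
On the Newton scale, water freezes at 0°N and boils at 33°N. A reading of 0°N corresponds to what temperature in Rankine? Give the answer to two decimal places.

491.67°R

Linear interpolation between the fixed points: C = (0 - 0) × 100 / (33 - 0) = 0.0000°C.
Then 0.0000 × 1.8 + 491.67 = 491.67°R.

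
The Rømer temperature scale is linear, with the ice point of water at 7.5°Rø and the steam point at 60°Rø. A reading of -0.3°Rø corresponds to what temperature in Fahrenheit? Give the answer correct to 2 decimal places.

Linear interpolation between the fixed points: C = (-0.3 - 7.5) × 100 / (60 - 7.5) = -14.8571°C.
Then -14.8571 × 1.8 + 32 = 5.26°F.

5.26°F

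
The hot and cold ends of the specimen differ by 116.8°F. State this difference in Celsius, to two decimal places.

For a temperature interval the offset drops out; only the factor 5/9 applies.
116.8 × 5/9 = 64.89.

64.89°C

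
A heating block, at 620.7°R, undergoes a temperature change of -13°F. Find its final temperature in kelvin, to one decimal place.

337.6 K

Initial temperature in Celsius: (620.7 - 491.67) × 5/9 = 71.6833°C.
The 13°F change is an interval, so only the factor 5/9 applies: -13 × 5/9 = -7.2222°C.
Final Celsius temperature: 71.6833 - 7.2222 = 64.4611°C.
In kelvin: 64.4611 + 273.15 = 337.6 K.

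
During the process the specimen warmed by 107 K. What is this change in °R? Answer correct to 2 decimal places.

For a temperature interval the offset drops out; only the factor 1.8 applies.
107 × 1.8 = 192.60.

192.60°R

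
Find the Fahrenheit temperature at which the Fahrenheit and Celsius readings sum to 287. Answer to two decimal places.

195.93°F

Let F be the Fahrenheit reading. The Celsius reading is C = 5/9·F - 17.7778.
Require F + C = 287: (14/9)·F - 17.7778 = 287.
F = (287 + 17.7778) / (14/9) = 195.93.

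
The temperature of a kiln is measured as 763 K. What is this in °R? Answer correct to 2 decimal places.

In Celsius: 763 - 273.15 = 489.8500°C.
In Rankine: 489.8500 × 1.8 + 491.67 = 1373.40°R.

1373.40°R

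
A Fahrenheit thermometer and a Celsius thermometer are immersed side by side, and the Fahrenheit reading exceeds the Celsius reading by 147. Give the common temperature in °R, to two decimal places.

750.42°R

Let x be the Fahrenheit reading; then the Celsius reading is 5/9·x - 17.7778.
(5/9·x - 17.7778) - x = -147  ⇒  (-4/9)·x = -129.222  ⇒  x = 290.7500°F.
In Celsius: (290.75 - 32) × 5/9 = 143.7500°C.
In Rankine: 143.7500 × 1.8 + 491.67 = 750.42°R.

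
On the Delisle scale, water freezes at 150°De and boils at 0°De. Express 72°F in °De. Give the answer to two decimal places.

116.67°De

First in Celsius: (72 - 32) × 5/9 = 22.2222°C.
Linearly onto the Delisle scale: 150 + (22.2222 / 100) × (0 - 150) = 116.67°De.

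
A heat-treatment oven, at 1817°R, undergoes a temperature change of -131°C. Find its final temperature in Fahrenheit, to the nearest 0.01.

Initial temperature in Celsius: (1817 - 491.67) × 5/9 = 736.2944°C.
Final Celsius temperature: 736.2944 - 131.0000 = 605.2944°C.
In Fahrenheit: 605.2944 × 1.8 + 32 = 1121.53°F.

1121.53°F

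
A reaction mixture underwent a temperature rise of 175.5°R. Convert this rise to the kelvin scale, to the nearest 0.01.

An interval of 1°R corresponds to 5/9 K.
175.5 × 5/9 = 97.50.

97.50 K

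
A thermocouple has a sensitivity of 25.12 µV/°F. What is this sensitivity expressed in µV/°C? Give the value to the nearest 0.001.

45.216 µV/°C

Since only a temperature interval is involved, the additive offset between the scales drops out.
A change of 1°C is a change of 1.8°F, so per °C the value is 25.12 × 1.8 = 45.216.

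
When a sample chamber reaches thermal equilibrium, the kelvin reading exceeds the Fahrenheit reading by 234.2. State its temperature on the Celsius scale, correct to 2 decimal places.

Let x be the Fahrenheit reading; then the kelvin reading is 5/9·x + 255.372.
(5/9·x + 255.372) - x = 234.2  ⇒  (-4/9)·x = -21.1722  ⇒  x = 47.6375°F.
In Celsius: (47.6375 - 32) × 5/9 = 8.69°C.

8.69°C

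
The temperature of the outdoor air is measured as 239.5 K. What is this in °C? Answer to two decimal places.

-33.65°C

In Celsius: 239.5 - 273.15 = -33.6500°C.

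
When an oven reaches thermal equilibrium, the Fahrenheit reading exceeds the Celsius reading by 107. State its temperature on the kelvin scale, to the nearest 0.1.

366.9 K

Let x be the Fahrenheit reading; then the Celsius reading is 5/9·x - 17.7778.
(5/9·x - 17.7778) - x = -107  ⇒  (-4/9)·x = -89.2222  ⇒  x = 200.7500°F.
In Celsius: (200.75 - 32) × 5/9 = 93.7500°C.
In kelvin: 93.7500 + 273.15 = 366.9 K.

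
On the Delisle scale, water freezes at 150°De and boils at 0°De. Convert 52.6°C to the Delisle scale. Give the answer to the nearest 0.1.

71.1°De

Linearly onto the Delisle scale: 150 + (52.6000 / 100) × (0 - 150) = 71.1°De.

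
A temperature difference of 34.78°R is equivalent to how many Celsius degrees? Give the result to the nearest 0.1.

19.3°C

Only the scale ratio 5/9 matters for a change in temperature.
34.78 × 5/9 = 19.3.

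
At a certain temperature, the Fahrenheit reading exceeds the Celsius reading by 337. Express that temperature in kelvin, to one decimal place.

Let x be the Celsius reading; then the Fahrenheit reading is 1.8·x + 32.
(1.8·x + 32) - x = 337  ⇒  (0.8)·x = 305  ⇒  x = 381.2500°C.
In kelvin: 381.2500 + 273.15 = 654.4 K.

654.4 K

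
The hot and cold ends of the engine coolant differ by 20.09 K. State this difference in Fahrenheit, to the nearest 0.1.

An interval of 1 K corresponds to 1.8°F.
20.09 × 1.8 = 36.2.

36.2°F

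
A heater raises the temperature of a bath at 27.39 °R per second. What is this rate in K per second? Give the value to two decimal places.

The quantity depends on a temperature interval, so only the ratio of degree sizes applies; the offset between the scales is irrelevant.
A change of 1°R is a change of 5/9 K, so 27.39 × 5/9 = 15.22.

15.22 K/second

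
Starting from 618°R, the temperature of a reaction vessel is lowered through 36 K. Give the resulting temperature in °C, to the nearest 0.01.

34.18°C

Initial temperature in Celsius: (618 - 491.67) × 5/9 = 70.1833°C.
The 36 K change is an interval; Kelvin and Celsius degrees are the same size, so ΔC = -36°C.
Final Celsius temperature: 70.1833 - 36.0000 = 34.1833°C.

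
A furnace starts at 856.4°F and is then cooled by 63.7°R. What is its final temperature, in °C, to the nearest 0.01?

422.61°C

Initial temperature in Celsius: (856.4 - 32) × 5/9 = 458.0000°C.
The 63.7°R change is an interval, so only the factor 5/9 applies: -63.7 × 5/9 = -35.3889°C.
Final Celsius temperature: 458.0000 - 35.3889 = 422.6111°C.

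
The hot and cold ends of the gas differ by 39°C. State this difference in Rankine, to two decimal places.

For a temperature interval the offset drops out; only the factor 1.8 applies.
39 × 1.8 = 70.20.

70.20°R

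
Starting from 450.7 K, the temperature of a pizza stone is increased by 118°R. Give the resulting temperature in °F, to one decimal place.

Initial temperature in Celsius: 450.7 - 273.15 = 177.5500°C.
The 118°R change is an interval, so only the factor 5/9 applies: +118 × 5/9 = +65.5556°C.
Final Celsius temperature: 177.5500 + 65.5556 = 243.1056°C.
In Fahrenheit: 243.1056 × 1.8 + 32 = 469.6°F.

469.6°F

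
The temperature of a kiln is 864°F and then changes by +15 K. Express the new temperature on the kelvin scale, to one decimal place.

750.4 K

Initial temperature in Celsius: (864 - 32) × 5/9 = 462.2222°C.
The 15 K change is an interval; Kelvin and Celsius degrees are the same size, so ΔC = +15°C.
Final Celsius temperature: 462.2222 + 15.0000 = 477.2222°C.
In kelvin: 477.2222 + 273.15 = 750.4 K.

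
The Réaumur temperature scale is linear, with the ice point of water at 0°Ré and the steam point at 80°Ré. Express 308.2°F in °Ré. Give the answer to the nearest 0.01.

First in Celsius: (308.2 - 32) × 5/9 = 153.4444°C.
Linearly onto the Réaumur scale: 0 + (153.4444 / 100) × (80 - 0) = 122.76°Ré.

122.76°Ré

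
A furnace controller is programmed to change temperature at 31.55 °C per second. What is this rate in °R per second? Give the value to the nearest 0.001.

Since only a temperature interval is involved, the additive offset between the scales drops out.
A change of 1°C is a change of 1.8°R, so 31.55 × 1.8 = 56.790.

56.790 °R/second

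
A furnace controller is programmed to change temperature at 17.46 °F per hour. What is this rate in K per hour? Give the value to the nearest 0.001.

The quantity depends on a temperature interval, so only the ratio of degree sizes applies; the offset between the scales is irrelevant.
A change of 1°F is a change of 5/9 K, so 17.46 × 5/9 = 9.700.

9.700 K/hour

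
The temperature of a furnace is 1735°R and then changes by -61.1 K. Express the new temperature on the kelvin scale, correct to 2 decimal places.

Initial temperature in Celsius: (1735 - 491.67) × 5/9 = 690.7389°C.
The 61.1 K change is an interval; Kelvin and Celsius degrees are the same size, so ΔC = -61.1°C.
Final Celsius temperature: 690.7389 - 61.1000 = 629.6389°C.
In kelvin: 629.6389 + 273.15 = 902.79 K.

902.79 K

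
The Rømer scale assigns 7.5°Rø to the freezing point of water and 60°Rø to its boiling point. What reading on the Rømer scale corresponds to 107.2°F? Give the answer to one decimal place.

29.4°Rø

First in Celsius: (107.2 - 32) × 5/9 = 41.7778°C.
Linearly onto the Rømer scale: 7.5 + (41.7778 / 100) × (60 - 7.5) = 29.4°Rø.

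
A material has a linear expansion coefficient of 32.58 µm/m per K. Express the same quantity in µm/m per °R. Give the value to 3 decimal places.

Since only a temperature interval is involved, the additive offset between the scales drops out.
A change of 1°R is a change of 5/9 K, so per °R the value is 32.58 × 5/9 = 18.100.

18.100 µm/m per °R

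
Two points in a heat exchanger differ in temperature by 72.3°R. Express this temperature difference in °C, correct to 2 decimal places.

An interval of 1°R corresponds to 5/9°C.
72.3 × 5/9 = 40.17.

40.17°C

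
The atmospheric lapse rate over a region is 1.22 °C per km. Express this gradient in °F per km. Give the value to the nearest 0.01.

The quantity depends on a temperature interval, so only the ratio of degree sizes applies; the offset between the scales is irrelevant.
A change of 1°C is a change of 1.8°F, so 1.22 × 1.8 = 2.20.

2.20 °F/km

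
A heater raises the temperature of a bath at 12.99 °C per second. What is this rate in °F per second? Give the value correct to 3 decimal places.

23.382 °F/second

Since only a temperature interval is involved, the additive offset between the scales drops out.
A change of 1°C is a change of 1.8°F, so 12.99 × 1.8 = 23.382.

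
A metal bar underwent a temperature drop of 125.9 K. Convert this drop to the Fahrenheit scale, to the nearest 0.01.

Only the scale ratio 1.8 matters for a change in temperature.
125.9 × 1.8 = 226.62.

226.62°F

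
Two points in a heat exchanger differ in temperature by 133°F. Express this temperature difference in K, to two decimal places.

An interval of 1°F corresponds to 5/9 K.
133 × 5/9 = 73.89.

73.89 K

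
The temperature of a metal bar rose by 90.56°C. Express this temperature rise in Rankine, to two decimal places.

163.01°R

Only the scale ratio 1.8 matters for a change in temperature.
90.56 × 1.8 = 163.01.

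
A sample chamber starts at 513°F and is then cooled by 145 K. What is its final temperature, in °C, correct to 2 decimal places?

Initial temperature in Celsius: (513 - 32) × 5/9 = 267.2222°C.
The 145 K change is an interval; Kelvin and Celsius degrees are the same size, so ΔC = -145°C.
Final Celsius temperature: 267.2222 - 145.0000 = 122.2222°C.

122.22°C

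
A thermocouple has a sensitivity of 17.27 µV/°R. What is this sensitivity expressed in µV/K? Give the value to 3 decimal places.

31.086 µV/K

The quantity depends on a temperature interval, so only the ratio of degree sizes applies; the offset between the scales is irrelevant.
A change of 1 K is a change of 1.8°R, so per K the value is 17.27 × 1.8 = 31.086.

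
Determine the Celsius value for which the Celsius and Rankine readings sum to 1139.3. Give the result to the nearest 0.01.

231.30°C

Let C be the Celsius reading. The Rankine reading is R = 1.8·C + 491.67.
Require C + R = 1139.3: (2.8)·C + 491.67 = 1139.3.
C = (1139.3 - 491.67) / (2.8) = 231.30.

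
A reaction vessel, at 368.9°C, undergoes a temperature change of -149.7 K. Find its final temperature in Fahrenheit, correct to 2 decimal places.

The 149.7 K change is an interval; Kelvin and Celsius degrees are the same size, so ΔC = -149.7°C.
Final Celsius temperature: 368.9000 - 149.7000 = 219.2000°C.
In Fahrenheit: 219.2000 × 1.8 + 32 = 426.56°F.

426.56°F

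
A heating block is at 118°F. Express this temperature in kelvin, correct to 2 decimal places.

320.93 K

In Celsius: (118 - 32) × 5/9 = 47.7778°C.
In kelvin: 47.7778 + 273.15 = 320.93 K.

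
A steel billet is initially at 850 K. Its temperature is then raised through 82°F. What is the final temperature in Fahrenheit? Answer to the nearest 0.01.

1152.33°F

Initial temperature in Celsius: 850 - 273.15 = 576.8500°C.
The 82°F change is an interval, so only the factor 5/9 applies: +82 × 5/9 = +45.5556°C.
Final Celsius temperature: 576.8500 + 45.5556 = 622.4056°C.
In Fahrenheit: 622.4056 × 1.8 + 32 = 1152.33°F.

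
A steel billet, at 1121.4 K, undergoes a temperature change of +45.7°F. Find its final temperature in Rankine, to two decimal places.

2064.22°R

Initial temperature in Celsius: 1121.4 - 273.15 = 848.2500°C.
The 45.7°F change is an interval, so only the factor 5/9 applies: +45.7 × 5/9 = +25.3889°C.
Final Celsius temperature: 848.2500 + 25.3889 = 873.6389°C.
In Rankine: 873.6389 × 1.8 + 491.67 = 2064.22°R.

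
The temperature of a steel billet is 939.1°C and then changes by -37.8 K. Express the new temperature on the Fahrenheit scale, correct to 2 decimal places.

The 37.8 K change is an interval; Kelvin and Celsius degrees are the same size, so ΔC = -37.8°C.
Final Celsius temperature: 939.1000 - 37.8000 = 901.3000°C.
In Fahrenheit: 901.3000 × 1.8 + 32 = 1654.34°F.

1654.34°F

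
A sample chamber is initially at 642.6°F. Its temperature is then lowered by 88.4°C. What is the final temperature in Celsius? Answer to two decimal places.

250.82°C

Initial temperature in Celsius: (642.6 - 32) × 5/9 = 339.2222°C.
Final Celsius temperature: 339.2222 - 88.4000 = 250.8222°C.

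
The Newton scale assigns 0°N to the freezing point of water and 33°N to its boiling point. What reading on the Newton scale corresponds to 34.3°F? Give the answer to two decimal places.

0.42°N

First in Celsius: (34.3 - 32) × 5/9 = 1.2778°C.
Linearly onto the Newton scale: 0 + (1.2778 / 100) × (33 - 0) = 0.42°N.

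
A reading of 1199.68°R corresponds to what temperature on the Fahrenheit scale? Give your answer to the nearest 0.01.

740.01°F

In Celsius: (1199.68 - 491.67) × 5/9 = 393.3389°C.
In Fahrenheit: 393.3389 × 1.8 + 32 = 740.01°F.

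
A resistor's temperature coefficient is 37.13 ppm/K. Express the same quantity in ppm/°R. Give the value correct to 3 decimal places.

20.628 ppm/°R

Since only a temperature interval is involved, the additive offset between the scales drops out.
A change of 1°R is a change of 5/9 K, so per °R the value is 37.13 × 5/9 = 20.628.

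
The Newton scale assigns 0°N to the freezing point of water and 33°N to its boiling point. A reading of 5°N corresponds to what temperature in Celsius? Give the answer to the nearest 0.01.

Linear interpolation between the fixed points: C = (5 - 0) × 100 / (33 - 0) = 15.1515°C.

15.15°C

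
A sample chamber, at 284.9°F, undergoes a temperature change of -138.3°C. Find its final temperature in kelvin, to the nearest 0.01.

275.35 K

Initial temperature in Celsius: (284.9 - 32) × 5/9 = 140.5000°C.
Final Celsius temperature: 140.5000 - 138.3000 = 2.2000°C.
In kelvin: 2.2000 + 273.15 = 275.35 K.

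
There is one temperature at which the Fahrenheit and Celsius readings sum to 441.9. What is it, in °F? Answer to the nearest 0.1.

Let F be the Fahrenheit reading. The Celsius reading is C = 5/9·F - 17.7778.
Require F + C = 441.9: (14/9)·F - 17.7778 = 441.9.
F = (441.9 + 17.7778) / (14/9) = 295.5.

295.5°F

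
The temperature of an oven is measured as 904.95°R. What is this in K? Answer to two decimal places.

In Celsius: (904.95 - 491.67) × 5/9 = 229.6000°C.
In kelvin: 229.6000 + 273.15 = 502.75 K.

502.75 K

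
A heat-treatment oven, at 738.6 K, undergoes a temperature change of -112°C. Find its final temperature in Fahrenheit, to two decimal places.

668.21°F

Initial temperature in Celsius: 738.6 - 273.15 = 465.4500°C.
Final Celsius temperature: 465.4500 - 112.0000 = 353.4500°C.
In Fahrenheit: 353.4500 × 1.8 + 32 = 668.21°F.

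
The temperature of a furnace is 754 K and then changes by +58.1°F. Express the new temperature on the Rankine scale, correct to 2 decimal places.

1415.30°R

Initial temperature in Celsius: 754 - 273.15 = 480.8500°C.
The 58.1°F change is an interval, so only the factor 5/9 applies: +58.1 × 5/9 = +32.2778°C.
Final Celsius temperature: 480.8500 + 32.2778 = 513.1278°C.
In Rankine: 513.1278 × 1.8 + 491.67 = 1415.30°R.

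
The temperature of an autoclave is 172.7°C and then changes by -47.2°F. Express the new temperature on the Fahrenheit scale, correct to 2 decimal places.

295.66°F

The 47.2°F change is an interval, so only the factor 5/9 applies: -47.2 × 5/9 = -26.2222°C.
Final Celsius temperature: 172.7000 - 26.2222 = 146.4778°C.
In Fahrenheit: 146.4778 × 1.8 + 32 = 295.66°F.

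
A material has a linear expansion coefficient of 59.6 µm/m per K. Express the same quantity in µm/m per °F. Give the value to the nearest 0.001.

The quantity depends on a temperature interval, so only the ratio of degree sizes applies; the offset between the scales is irrelevant.
A change of 1°F is a change of 5/9 K, so per °F the value is 59.6 × 5/9 = 33.111.

33.111 µm/m per °F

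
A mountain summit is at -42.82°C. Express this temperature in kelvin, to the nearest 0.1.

230.3 K

In kelvin: -42.8200 + 273.15 = 230.3 K.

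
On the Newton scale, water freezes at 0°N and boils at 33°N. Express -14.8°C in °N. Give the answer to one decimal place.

-4.9°N

Linearly onto the Newton scale: 0 + (-14.8000 / 100) × (33 - 0) = -4.9°N.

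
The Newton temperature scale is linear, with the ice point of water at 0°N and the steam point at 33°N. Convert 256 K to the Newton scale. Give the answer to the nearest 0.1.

First in Celsius: 256 - 273.15 = -17.1500°C.
Linearly onto the Newton scale: 0 + (-17.1500 / 100) × (33 - 0) = -5.7°N.

-5.7°N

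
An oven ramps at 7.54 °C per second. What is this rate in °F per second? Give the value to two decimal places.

13.57 °F/second

The quantity depends on a temperature interval, so only the ratio of degree sizes applies; the offset between the scales is irrelevant.
A change of 1°C is a change of 1.8°F, so 7.54 × 1.8 = 13.57.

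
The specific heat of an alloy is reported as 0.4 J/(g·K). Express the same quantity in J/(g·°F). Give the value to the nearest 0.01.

The quantity depends on a temperature interval, so only the ratio of degree sizes applies; the offset between the scales is irrelevant.
A change of 1°F is a change of 5/9 K, so per °F the value is 0.4 × 5/9 = 0.22.

0.22 J/(g·°F)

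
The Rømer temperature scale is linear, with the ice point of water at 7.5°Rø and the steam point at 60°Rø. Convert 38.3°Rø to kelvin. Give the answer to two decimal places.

331.82 K

Linear interpolation between the fixed points: C = (38.3 - 7.5) × 100 / (60 - 7.5) = 58.6667°C.
Then 58.6667 + 273.15 = 331.82 K.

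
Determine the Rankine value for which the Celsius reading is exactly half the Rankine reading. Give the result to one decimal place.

4916.7°R

Let R be the Rankine reading. The Celsius reading is C = 5/9·R - 273.15.
Require C = 0.5·R: 5/9·R - 273.15 = 0.5·R.
(1/18)·R = 273.15  ⇒  R = 4916.7.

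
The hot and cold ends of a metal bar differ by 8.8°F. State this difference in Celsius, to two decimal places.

An interval of 1°F corresponds to 5/9°C.
8.8 × 5/9 = 4.89.

4.89°C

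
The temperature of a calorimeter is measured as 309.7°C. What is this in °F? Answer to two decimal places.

589.46°F

In Fahrenheit: 309.7000 × 1.8 + 32 = 589.46°F.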